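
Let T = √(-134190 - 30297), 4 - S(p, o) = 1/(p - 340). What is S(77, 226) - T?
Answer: 1053/263 - I*√164487 ≈ 4.0038 - 405.57*I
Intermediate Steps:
S(p, o) = 4 - 1/(-340 + p) (S(p, o) = 4 - 1/(p - 340) = 4 - 1/(-340 + p))
T = I*√164487 (T = √(-164487) = I*√164487 ≈ 405.57*I)
S(77, 226) - T = (-1361 + 4*77)/(-340 + 77) - I*√164487 = (-1361 + 308)/(-263) - I*√164487 = -1/263*(-1053) - I*√164487 = 1053/263 - I*√164487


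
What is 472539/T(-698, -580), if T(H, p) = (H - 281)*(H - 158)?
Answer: 472539/838024 ≈ 0.56387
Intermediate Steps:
T(H, p) = (-281 + H)*(-158 + H)
472539/T(-698, -580) = 472539/(44398 + (-698)² - 439*(-698)) = 472539/(44398 + 487204 + 306422) = 472539/838024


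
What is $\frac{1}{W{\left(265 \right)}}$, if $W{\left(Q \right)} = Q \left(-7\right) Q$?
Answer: $- \frac{1}{491575} \approx -2.0343 \cdot 10^{-6}$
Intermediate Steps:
$W{\left(Q \right)} = - 7 Q^{2}$ ($W{\left(Q \right)} = - 7 Q Q = - 7 Q^{2}$)
$\frac{1}{W{\left(265 \right)}} = \frac{1}{\left(-7\right) 265^{2}} = \frac{1}{\left(-7\right) 70225} = \frac{1}{-491575} = - \frac{1}{491575}$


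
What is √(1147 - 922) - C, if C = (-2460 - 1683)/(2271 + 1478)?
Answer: 60378/3749 ≈ 16.105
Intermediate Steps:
C = -4143/3749 ≈ -1.1051
√(1147 - 922) - C = √(1147 - 922) - 1*(-4143/3749) = √225 + 4143/3749 = 15 + 4143/3749 = 60378/3749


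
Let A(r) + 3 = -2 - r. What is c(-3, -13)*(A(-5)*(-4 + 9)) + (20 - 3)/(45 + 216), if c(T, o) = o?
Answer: 17/261 ≈ 0.065134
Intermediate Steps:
A(r) = -5 - r (A(r) = -3 + (-2 - r) = -5 - r)
c(-3, -13)*(A(-5)*(-4 + 9)) + (20 - 3)/(45 + 216) = -13*(-5 - 1*(-5))*(-4 + 9) + (20 - 3)/(45 + 216) = -13*(-5 + 5)*5 + 17/261 = -0*5 + 17*(1/261) = -13*0 + 17/261 = 0 + 17/261 = 17/261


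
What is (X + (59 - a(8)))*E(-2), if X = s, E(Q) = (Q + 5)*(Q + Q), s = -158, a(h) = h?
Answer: 1284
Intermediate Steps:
E(Q) = 2*Q*(5 + Q) (E(Q) = (5 + Q)*(2*Q) = 2*Q*(5 + Q))
X = -158
(X + (59 - a(8)))*E(-2) = (-158 + (59 - 1*8))*(2*(-2)*(5 - 2)) = (-158 + (59 - 8))*(2*(-2)*3) = (-158 + 51)*(-12) = -107*(-12) = 1284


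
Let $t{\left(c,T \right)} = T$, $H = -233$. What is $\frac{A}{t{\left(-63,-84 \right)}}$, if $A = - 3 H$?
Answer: $- \frac{233}{28} \approx -8.3214$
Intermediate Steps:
$A = 699$ ($A = \left(-3\right) \left(-233\right) = 699$)
$\frac{A}{t{\left(-63,-84 \right)}} = \frac{699}{-84} = 699 \left(- \frac{1}{84}\right) = - \frac{233}{28}$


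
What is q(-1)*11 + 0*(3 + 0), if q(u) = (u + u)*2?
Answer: -44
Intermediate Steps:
q(u) = 4*u (q(u) = (2*u)*2 = 4*u)
q(-1)*11 + 0*(3 + 0) = (4*(-1))*11 + 0*(3 + 0) = -4*11 + 0*3 = -44 + 0 = -44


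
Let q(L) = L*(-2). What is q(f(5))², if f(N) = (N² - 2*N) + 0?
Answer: 900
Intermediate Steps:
f(N) = N² - 2*N
q(L) = -2*L
q(f(5))² = (-10*(-2 + 5))² = (-10*3)² = (-2*15)² = (-30)² = 900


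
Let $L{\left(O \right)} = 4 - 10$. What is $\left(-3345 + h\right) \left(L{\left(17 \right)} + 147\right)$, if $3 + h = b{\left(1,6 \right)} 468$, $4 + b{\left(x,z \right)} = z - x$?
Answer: $-406080$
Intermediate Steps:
$L{\left(O \right)} = -6$ ($L{\left(O \right)} = 4 - 10 = -6$)
$b{\left(x,z \right)} = -4 + z - x$ ($b{\left(x,z \right)} = -4 - \left(x - z\right) = -4 + z - x$)
$h = 465$ ($h = -3 + \left(-4 + 6 - 1\right) 468 = -3 + 1 \cdot 468 = -3 + 468 = 465$)
$\left(-3345 + h\right) \left(L{\left(17 \right)} + 147\right) = \left(-3345 + 465\right) \left(-6 + 147\right) = \left(-2880\right) 141 = -406080$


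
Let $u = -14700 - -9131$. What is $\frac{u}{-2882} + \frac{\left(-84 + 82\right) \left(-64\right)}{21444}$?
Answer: $\frac{29947633}{15450402} \approx 1.9383$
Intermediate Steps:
$u = -5569$ ($u = -14700 + 9131 = -5569$)
$\frac{u}{-2882} + \frac{\left(-84 + 82\right) \left(-64\right)}{21444} = - \frac{5569}{-2882} + \frac{\left(-84 + 82\right) \left(-64\right)}{21444} = \left(-5569\right) \left(- \frac{1}{2882}\right) + \left(-2\right) \left(-64\right) \frac{1}{21444} = \frac{5569}{2882} + 128 \cdot \frac{1}{21444} = \frac{5569}{2882} + \frac{32}{5361} = \frac{29947633}{15450402}$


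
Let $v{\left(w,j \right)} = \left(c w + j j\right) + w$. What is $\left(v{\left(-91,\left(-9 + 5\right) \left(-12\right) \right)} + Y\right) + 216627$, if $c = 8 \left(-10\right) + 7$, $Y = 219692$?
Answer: $445175$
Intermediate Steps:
$c = -73$ ($c = -80 + 7 = -73$)
$v{\left(w,j \right)} = j^{2} - 72 w$ ($v{\left(w,j \right)} = \left(- 73 w + j j\right) + w = \left(- 73 w + j^{2}\right) + w = \left(j^{2} - 73 w\right) + w = j^{2} - 72 w$)
$\left(v{\left(-91,\left(-9 + 5\right) \left(-12\right) \right)} + Y\right) + 216627 = \left(\left(\left(\left(-9 + 5\right) \left(-12\right)\right)^{2} - -6552\right) + 219692\right) + 216627 = \left(\left(\left(\left(-4\right) \left(-12\right)\right)^{2} + 6552\right) + 219692\right) + 216627 = \left(\left(48^{2} + 6552\right) + 219692\right) + 216627 = \left(\left(2304 + 6552\right) + 219692\right) + 216627 = \left(8856 + 219692\right) + 216627 = 228548 + 216627 = 445175$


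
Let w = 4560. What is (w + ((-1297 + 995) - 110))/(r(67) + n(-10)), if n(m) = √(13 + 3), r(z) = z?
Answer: 4148/71 ≈ 58.423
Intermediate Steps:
n(m) = 4 (n(m) = √16 = 4)
(w + ((-1297 + 995) - 110))/(r(67) + n(-10)) = (4560 + ((-1297 + 995) - 110))/(67 + 4) = (4560 + (-302 - 110))/71 = (4560 - 412)*(1/71) = 4148*(1/71) = 4148/71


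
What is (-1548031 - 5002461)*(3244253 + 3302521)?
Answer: -42884590712808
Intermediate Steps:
(-1548031 - 5002461)*(3244253 + 3302521) = -6550492*6546774 = -42884590712808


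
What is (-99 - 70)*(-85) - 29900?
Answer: -15535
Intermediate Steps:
(-99 - 70)*(-85) - 29900 = -169*(-85) - 29900 = 14365 - 29900 = -15535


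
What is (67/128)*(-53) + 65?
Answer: 4769/128 ≈ 37.258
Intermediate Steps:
(67/128)*(-53) + 65 = -3551/128 + 65 = 4769/128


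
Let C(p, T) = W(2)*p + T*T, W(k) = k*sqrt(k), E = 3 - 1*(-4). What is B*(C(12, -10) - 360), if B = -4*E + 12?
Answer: 4160 - 384*sqrt(2) ≈ 3616.9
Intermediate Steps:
E = 7 (E = 3 + 4 = 7)
W(k) = k**(3/2)
C(p, T) = T**2 + 2*p*sqrt(2) (C(p, T) = 2**(3/2)*p + T*T = (2*sqrt(2))*p + T**2 = 2*p*sqrt(2) + T**2 = T**2 + 2*p*sqrt(2))
B = -16 (B = -4*7 + 12 = -28 + 12 = -16)
B*(C(12, -10) - 360) = -16*(((-10)**2 + 2*12*sqrt(2)) - 360) = -16*((100 + 24*sqrt(2)) - 360) = -16*(-260 + 24*sqrt(2)) = 4160 - 384*sqrt(2)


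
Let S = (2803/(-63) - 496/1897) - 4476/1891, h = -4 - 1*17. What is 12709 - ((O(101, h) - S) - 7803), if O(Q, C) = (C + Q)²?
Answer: 454085238461/32285043 ≈ 14065.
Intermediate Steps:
h = -21 (h = -4 - 17 = -21)
S = -1521288355/32285043 (S = (2803*(-1/63) - 496*1/1897) - 4476*1/1891 = (-2803/63 - 496/1897) - 4476/1891 = -764077/17073 - 4476/1891 = -1521288355/32285043 ≈ -47.121)
12709 - ((O(101, h) - S) - 7803) = 12709 - (((-21 + 101)² - 1*(-1521288355/32285043)) - 7803) = 12709 - ((80² + 1521288355/32285043) - 7803) = 12709 - ((6400 + 1521288355/32285043) - 7803) = 12709 - (208145563555/32285043 - 7803) = 12709 - 1*(-43774626974/32285043) = 12709 + 43774626974/32285043 = 454085238461/32285043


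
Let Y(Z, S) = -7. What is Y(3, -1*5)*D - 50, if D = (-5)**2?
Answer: -225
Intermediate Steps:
D = 25
Y(3, -1*5)*D - 50 = -7*25 - 50 = -175 - 50 = -225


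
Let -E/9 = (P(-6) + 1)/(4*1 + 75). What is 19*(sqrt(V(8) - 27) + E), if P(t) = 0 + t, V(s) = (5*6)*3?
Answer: 855/79 + 57*sqrt(7) ≈ 161.63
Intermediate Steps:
V(s) = 90 (V(s) = 30*3 = 90)
P(t) = t
E = 45/79 (E = -9*(-6 + 1)/(4*1 + 75) = -(-45)/(4 + 75) = -(-45)/79 = -9*(-5/79) = 45/79 ≈ 0.56962)
19*(sqrt(V(8) - 27) + E) = 19*(sqrt(90 - 27) + 45/79) = 19*(sqrt(63) + 45/79) = 19*(3*sqrt(7) + 45/79) = 19*(45/79 + 3*sqrt(7)) = 855/79 + 57*sqrt(7)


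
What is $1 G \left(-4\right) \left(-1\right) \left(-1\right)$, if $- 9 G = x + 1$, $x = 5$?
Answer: $\frac{8}{3} \approx 2.6667$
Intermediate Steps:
$G = - \frac{2}{3}$ ($G = - \frac{5 + 1}{9} = \left(- \frac{1}{9}\right) 6 = - \frac{2}{3} \approx -0.66667$)
$1 G \left(-4\right) \left(-1\right) \left(-1\right) = 1 \left(- \frac{2}{3}\right) \left(-4\right) \left(-1\right) \left(-1\right) = - \frac{2 \cdot 4 \left(-1\right)}{3} = \left(- \frac{2}{3}\right) \left(-4\right) = \frac{8}{3}$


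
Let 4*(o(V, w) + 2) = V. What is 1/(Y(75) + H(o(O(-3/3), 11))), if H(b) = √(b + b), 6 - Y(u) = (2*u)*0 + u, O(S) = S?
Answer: -46/3177 - I*√2/3177 ≈ -0.014479 - 0.00044514*I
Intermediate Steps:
o(V, w) = -2 + V/4
Y(u) = 6 - u (Y(u) = 6 - ((2*u)*0 + u) = 6 - (0 + u) = 6 - u)
H(b) = √2*√b (H(b) = √(2*b) = √2*√b)
1/(Y(75) + H(o(O(-3/3), 11))) = 1/((6 - 1*75) + √2*√(-2 + (-3/3)/4)) = 1/((6 - 75) + √2*√(-2 + (-3*⅓)/4)) = 1/(-69 + √2*√(-2 + (¼)*(-1))) = 1/(-69 + √2*√(-2 - ¼)) = 1/(-69 + √2*√(-9/4)) = 1/(-69 + √2*(3*I/2)) = 1/(-69 + 3*I*√2/2)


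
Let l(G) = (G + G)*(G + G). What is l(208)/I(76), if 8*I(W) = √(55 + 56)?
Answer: 1384448*√111/111 ≈ 1.3141e+5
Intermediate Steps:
I(W) = √111/8 (I(W) = √(55 + 56)/8 = √111/8)
l(G) = 4*G² (l(G) = (2*G)*(2*G) = 4*G²)
l(208)/I(76) = (4*208²)/((√111/8)) = (4*43264)*(8*√111/111) = 173056*(8*√111/111) = 1384448*√111/111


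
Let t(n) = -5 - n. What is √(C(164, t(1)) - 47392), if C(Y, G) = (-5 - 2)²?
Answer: I*√47343 ≈ 217.58*I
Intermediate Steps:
C(Y, G) = 49 (C(Y, G) = (-7)² = 49)
√(C(164, t(1)) - 47392) = √(49 - 47392) = √(-47343) = I*√47343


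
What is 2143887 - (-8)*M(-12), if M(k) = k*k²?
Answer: 2130063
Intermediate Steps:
M(k) = k³
2143887 - (-8)*M(-12) = 2143887 - (-8)*(-12)³ = 2143887 - (-8)*(-1728) = 2143887 - 1*13824 = 2143887 - 13824 = 2130063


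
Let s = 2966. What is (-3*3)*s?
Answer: -26694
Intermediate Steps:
(-3*3)*s = -3*3*2966 = -9*2966 = -26694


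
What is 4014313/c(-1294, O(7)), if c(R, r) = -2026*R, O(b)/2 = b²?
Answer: 4014313/2621644 ≈ 1.5312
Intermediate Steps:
O(b) = 2*b²
4014313/c(-1294, O(7)) = 4014313/((-2026*(-1294))) = 4014313/2621644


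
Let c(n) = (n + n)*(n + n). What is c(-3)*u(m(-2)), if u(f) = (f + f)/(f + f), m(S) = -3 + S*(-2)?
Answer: 36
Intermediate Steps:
m(S) = -3 - 2*S
c(n) = 4*n² (c(n) = (2*n)*(2*n) = 4*n²)
u(f) = 1 (u(f) = (2*f)/((2*f)) = (2*f)*(1/(2*f)) = 1)
c(-3)*u(m(-2)) = (4*(-3)²)*1 = (4*9)*1 = 36*1 = 36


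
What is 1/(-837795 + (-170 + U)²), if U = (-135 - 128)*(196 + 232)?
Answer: 1/12708116961 ≈ 7.8690e-11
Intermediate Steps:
U = -112564 (U = -263*428 = -112564)
1/(-837795 + (-170 + U)²) = 1/(-837795 + (-170 - 112564)²) = 1/(-837795 + (-112734)²) = 1/(-837795 + 12708954756) = 1/12708116961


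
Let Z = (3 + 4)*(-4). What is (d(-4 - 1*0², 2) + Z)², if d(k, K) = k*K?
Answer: 1296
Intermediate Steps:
Z = -28 (Z = 7*(-4) = -28)
d(k, K) = K*k
(d(-4 - 1*0², 2) + Z)² = (2*(-4 - 1*0²) - 28)² = (2*(-4 - 1*0) - 28)² = (2*(-4 + 0) - 28)² = (2*(-4) - 28)² = (-8 - 28)² = (-36)² = 1296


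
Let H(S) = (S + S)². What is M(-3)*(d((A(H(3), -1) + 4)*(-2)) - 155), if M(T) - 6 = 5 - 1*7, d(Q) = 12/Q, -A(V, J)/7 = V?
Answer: -19217/31 ≈ -619.90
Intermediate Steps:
H(S) = 4*S² (H(S) = (2*S)² = 4*S²)
A(V, J) = -7*V
M(T) = 4 (M(T) = 6 + (5 - 1*7) = 6 + (5 - 7) = 6 - 2 = 4)
M(-3)*(d((A(H(3), -1) + 4)*(-2)) - 155) = 4*(12/(((-28*3² + 4)*(-2))) - 155) = 4*(12/(((-28*9 + 4)*(-2))) - 155) = 4*(12/(((-7*36 + 4)*(-2))) - 155) = 4*(12/(((-252 + 4)*(-2))) - 155) = 4*(12/((-248*(-2))) - 155) = 4*(12/496 - 155) = 4*(12*(1/496) - 155) = 4*(3/124 - 155) = 4*(-19217/124) = -19217/31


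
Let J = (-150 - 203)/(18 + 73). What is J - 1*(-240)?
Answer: 21487/91 ≈ 236.12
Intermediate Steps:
J = -353/91 ≈ -3.8791
J - 1*(-240) = -353/91 - 1*(-240) = -353/91 + 240 = 21487/91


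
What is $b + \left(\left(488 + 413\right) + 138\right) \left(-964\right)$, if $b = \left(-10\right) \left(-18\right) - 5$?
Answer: $-1001421$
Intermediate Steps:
$b = 175$ ($b = 180 - 5 = 175$)
$b + \left(\left(488 + 413\right) + 138\right) \left(-964\right) = 175 + \left(\left(488 + 413\right) + 138\right) \left(-964\right) = 175 + \left(901 + 138\right) \left(-964\right) = 175 + 1039 \left(-964\right) = 175 - 1001596 = -1001421$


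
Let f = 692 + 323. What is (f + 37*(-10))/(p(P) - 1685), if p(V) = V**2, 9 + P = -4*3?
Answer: -645/1244 ≈ -0.51849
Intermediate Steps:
f = 1015
P = -21 (P = -9 - 4*3 = -9 - 12 = -21)
(f + 37*(-10))/(p(P) - 1685) = (1015 + 37*(-10))/((-21)**2 - 1685) = (1015 - 370)/(441 - 1685) = 645/(-1244) = 645*(-1/1244) = -645/1244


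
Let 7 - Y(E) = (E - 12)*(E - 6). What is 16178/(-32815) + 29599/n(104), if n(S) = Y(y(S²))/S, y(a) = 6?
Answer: 101014169994/229705 ≈ 4.3976e+5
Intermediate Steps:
Y(E) = 7 - (-12 + E)*(-6 + E) (Y(E) = 7 - (E - 12)*(E - 6) = 7 - (-12 + E)*(-6 + E))
n(S) = 7/S (n(S) = (-65 - 1*6² + 18*6)/S = (-65 - 1*36 + 108)/S = (-65 - 36 + 108)/S = 7/S)
16178/(-32815) + 29599/n(104) = 16178/(-32815) + 29599/((7/104)) = 16178*(-1/32815) + 29599/((7*(1/104))) = -16178/32815 + 29599/(7/104) = -16178/32815 + 29599*(104/7) = -16178/32815 + 3078296/7 = 101014169994/229705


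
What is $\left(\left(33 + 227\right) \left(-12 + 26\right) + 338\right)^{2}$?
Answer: $15824484$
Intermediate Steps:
$\left(\left(33 + 227\right) \left(-12 + 26\right) + 338\right)^{2} = \left(260 \cdot 14 + 338\right)^{2} = \left(3640 + 338\right)^{2} = 3978^{2} = 15824484$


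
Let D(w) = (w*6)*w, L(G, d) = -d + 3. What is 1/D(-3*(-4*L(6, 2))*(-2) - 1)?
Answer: 1/3750 ≈ 0.00026667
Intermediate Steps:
L(G, d) = 3 - d
D(w) = 6*w² (D(w) = (6*w)*w = 6*w²)
1/D(-3*(-4*L(6, 2))*(-2) - 1) = 1/(6*(-3*(-4*(3 - 1*2))*(-2) - 1)²) = 1/(6*(-3*(-4*(3 - 2))*(-2) - 1)²) = 1/(6*(-3*(-4*1)*(-2) - 1)²) = 1/(6*(-(-12)*(-2) - 1)²) = 1/(6*(-3*8 - 1)²) = 1/(6*(-24 - 1)²) = 1/(6*(-25)²) = 1/(6*625) = 1/3750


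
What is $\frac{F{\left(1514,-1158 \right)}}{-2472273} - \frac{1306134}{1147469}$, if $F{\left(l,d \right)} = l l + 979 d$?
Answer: $- \frac{4558478723648}{2836856627037} \approx -1.6069$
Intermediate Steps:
$F{\left(l,d \right)} = l^{2} + 979 d$
$\frac{F{\left(1514,-1158 \right)}}{-2472273} - \frac{1306134}{1147469} = \frac{1514^{2} + 979 \left(-1158\right)}{-2472273} - \frac{1306134}{1147469} = \left(2292196 - 1133682\right) \left(- \frac{1}{2472273}\right) - \frac{1306134}{1147469} = 1158514 \left(- \frac{1}{2472273}\right) - \frac{1306134}{1147469} = - \frac{1158514}{2472273} - \frac{1306134}{1147469} = - \frac{4558478723648}{2836856627037}$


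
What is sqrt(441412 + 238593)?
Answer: sqrt(680005) ≈ 824.62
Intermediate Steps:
sqrt(441412 + 238593) = sqrt(680005)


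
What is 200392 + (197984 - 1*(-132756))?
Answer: 531132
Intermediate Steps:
200392 + (197984 - 1*(-132756)) = 200392 + (197984 + 132756) = 200392 + 330740 = 531132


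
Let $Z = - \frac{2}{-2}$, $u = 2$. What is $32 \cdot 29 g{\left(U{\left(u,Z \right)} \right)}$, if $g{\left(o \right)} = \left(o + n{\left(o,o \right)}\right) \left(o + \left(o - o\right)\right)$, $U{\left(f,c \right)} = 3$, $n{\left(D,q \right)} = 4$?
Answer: $19488$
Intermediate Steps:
$Z = 1$ ($Z = \left(-2\right) \left(- \frac{1}{2}\right) = 1$)
$g{\left(o \right)} = o \left(4 + o\right)$ ($g{\left(o \right)} = \left(o + 4\right) \left(o + \left(o - o\right)\right) = \left(4 + o\right) \left(o + 0\right) = \left(4 + o\right) o = o \left(4 + o\right)$)
$32 \cdot 29 g{\left(U{\left(u,Z \right)} \right)} = 32 \cdot 29 \cdot 3 \left(4 + 3\right) = 928 \cdot 3 \cdot 7 = 928 \cdot 21 = 19488$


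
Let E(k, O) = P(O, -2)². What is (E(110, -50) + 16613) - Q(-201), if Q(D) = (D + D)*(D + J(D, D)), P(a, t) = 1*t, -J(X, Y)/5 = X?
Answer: 339825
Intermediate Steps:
J(X, Y) = -5*X
P(a, t) = t
Q(D) = -8*D² (Q(D) = (D + D)*(D - 5*D) = (2*D)*(-4*D) = -8*D²)
E(k, O) = 4 (E(k, O) = (-2)² = 4)
(E(110, -50) + 16613) - Q(-201) = (4 + 16613) - (-8)*(-201)² = 16617 - (-8)*40401 = 16617 - 1*(-323208) = 16617 + 323208 = 339825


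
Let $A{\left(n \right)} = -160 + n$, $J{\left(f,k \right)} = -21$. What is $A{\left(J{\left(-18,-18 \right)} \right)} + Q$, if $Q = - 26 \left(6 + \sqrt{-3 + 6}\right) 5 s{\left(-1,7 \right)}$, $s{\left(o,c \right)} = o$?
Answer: $599 + 130 \sqrt{3} \approx 824.17$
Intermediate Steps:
$Q = 780 + 130 \sqrt{3}$ ($Q = - 26 \left(6 + \sqrt{-3 + 6}\right) 5 \left(-1\right) = - 26 \left(6 + \sqrt{3}\right) 5 \left(-1\right) = - 26 \left(30 + 5 \sqrt{3}\right) \left(-1\right) = \left(-780 - 130 \sqrt{3}\right) \left(-1\right) = 780 + 130 \sqrt{3} \approx 1005.2$)
$A{\left(J{\left(-18,-18 \right)} \right)} + Q = \left(-160 - 21\right) + \left(780 + 130 \sqrt{3}\right) = -181 + \left(780 + 130 \sqrt{3}\right) = 599 + 130 \sqrt{3}$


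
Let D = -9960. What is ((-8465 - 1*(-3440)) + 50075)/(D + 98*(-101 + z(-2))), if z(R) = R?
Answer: -22525/10027 ≈ -2.2464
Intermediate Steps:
((-8465 - 1*(-3440)) + 50075)/(D + 98*(-101 + z(-2))) = ((-8465 - 1*(-3440)) + 50075)/(-9960 + 98*(-101 - 2)) = ((-8465 + 3440) + 50075)/(-9960 + 98*(-103)) = (-5025 + 50075)/(-9960 - 10094) = 45050/(-20054) = 45050*(-1/20054) = -22525/10027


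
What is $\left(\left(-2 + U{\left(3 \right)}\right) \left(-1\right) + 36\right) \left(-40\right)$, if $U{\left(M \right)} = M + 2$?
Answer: $-1320$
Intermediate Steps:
$U{\left(M \right)} = 2 + M$
$\left(\left(-2 + U{\left(3 \right)}\right) \left(-1\right) + 36\right) \left(-40\right) = \left(\left(-2 + \left(2 + 3\right)\right) \left(-1\right) + 36\right) \left(-40\right) = \left(\left(-2 + 5\right) \left(-1\right) + 36\right) \left(-40\right) = \left(3 \left(-1\right) + 36\right) \left(-40\right) = \left(-3 + 36\right) \left(-40\right) = 33 \left(-40\right) = -1320$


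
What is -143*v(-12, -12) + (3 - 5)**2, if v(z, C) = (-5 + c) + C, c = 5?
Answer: 1720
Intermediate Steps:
v(z, C) = C (v(z, C) = (-5 + 5) + C = 0 + C = C)
-143*v(-12, -12) + (3 - 5)**2 = -143*(-12) + (3 - 5)**2 = 1716 + (-2)**2 = 1716 + 4 = 1720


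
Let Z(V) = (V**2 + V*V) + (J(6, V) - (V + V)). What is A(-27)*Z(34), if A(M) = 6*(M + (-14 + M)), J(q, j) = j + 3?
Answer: -930648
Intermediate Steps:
J(q, j) = 3 + j
A(M) = -84 + 12*M (A(M) = 6*(-14 + 2*M) = -84 + 12*M)
Z(V) = 3 - V + 2*V**2 (Z(V) = (V**2 + V*V) + ((3 + V) - (V + V)) = (V**2 + V**2) + ((3 + V) - 2*V) = 2*V**2 + ((3 + V) - 2*V) = 2*V**2 + (3 - V) = 3 - V + 2*V**2)
A(-27)*Z(34) = (-84 + 12*(-27))*(3 - 1*34 + 2*34**2) = (-84 - 324)*(3 - 34 + 2*1156) = -408*(3 - 34 + 2312) = -408*2281 = -930648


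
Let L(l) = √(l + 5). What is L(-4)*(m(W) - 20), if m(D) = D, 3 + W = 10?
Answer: -13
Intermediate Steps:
W = 7 (W = -3 + 10 = 7)
L(l) = √(5 + l)
L(-4)*(m(W) - 20) = √(5 - 4)*(7 - 20) = √1*(-13) = 1*(-13) = -13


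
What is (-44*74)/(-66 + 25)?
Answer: 3256/41 ≈ 79.415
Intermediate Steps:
(-44*74)/(-66 + 25) = -3256/(-41) = -3256*(-1/41) = 3256/41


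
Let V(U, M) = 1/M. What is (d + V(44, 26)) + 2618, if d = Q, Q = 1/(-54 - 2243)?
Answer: 156354467/59722 ≈ 2618.0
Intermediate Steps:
Q = -1/2297 (Q = 1/(-2297) = -1/2297 ≈ -0.00043535)
d = -1/2297 ≈ -0.00043535
(d + V(44, 26)) + 2618 = (-1/2297 + 1/26) + 2618 = 2271/59722 + 2618 = 156354467/59722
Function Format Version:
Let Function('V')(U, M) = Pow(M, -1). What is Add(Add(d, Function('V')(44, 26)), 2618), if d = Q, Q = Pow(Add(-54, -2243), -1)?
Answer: Rational(156354467, 59722) ≈ 2618.0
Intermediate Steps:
Q = Rational(-1, 2297) (Q = Pow(-2297, -1) = Rational(-1, 2297) ≈ -0.00043535)
d = Rational(-1, 2297) ≈ -0.00043535
Add(Add(d, Function('V')(44, 26)), 2618) = Add(Add(Rational(-1, 2297), Pow(26, -1)), 2618) = Add(Add(Rational(-1, 2297), Rational(1, 26)), 2618) = Add(Rational(2271, 59722), 2618) = Rational(156354467, 59722)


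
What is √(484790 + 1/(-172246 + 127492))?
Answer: √970995836906886/44754 ≈ 696.27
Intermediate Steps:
√(484790 + 1/(-172246 + 127492)) = √(484790 + 1/(-44754)) = √(484790 - 1/44754) = √(21696291659/44754) = √970995836906886/44754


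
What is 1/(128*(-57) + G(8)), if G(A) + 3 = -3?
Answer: -1/7302 ≈ -0.00013695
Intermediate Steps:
G(A) = -6 (G(A) = -3 - 3 = -6)
1/(128*(-57) + G(8)) = 1/(128*(-57) - 6) = 1/(-7296 - 6) = 1/(-7302) = -1/7302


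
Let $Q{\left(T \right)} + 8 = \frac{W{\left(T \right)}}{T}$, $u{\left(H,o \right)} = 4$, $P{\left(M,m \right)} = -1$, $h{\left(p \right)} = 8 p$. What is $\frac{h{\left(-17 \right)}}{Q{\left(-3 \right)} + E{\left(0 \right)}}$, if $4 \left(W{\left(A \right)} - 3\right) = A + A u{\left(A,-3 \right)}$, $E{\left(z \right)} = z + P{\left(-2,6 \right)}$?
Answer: $\frac{544}{35} \approx 15.543$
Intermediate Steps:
$E{\left(z \right)} = -1 + z$ ($E{\left(z \right)} = z - 1 = -1 + z$)
$W{\left(A \right)} = 3 + \frac{5 A}{4}$ ($W{\left(A \right)} = 3 + \frac{A + A 4}{4} = 3 + \frac{A + 4 A}{4} = 3 + \frac{5 A}{4}$)
$Q{\left(T \right)} = -8 + \frac{3 + \frac{5 T}{4}}{T}$
$\frac{h{\left(-17 \right)}}{Q{\left(-3 \right)} + E{\left(0 \right)}} = \frac{8 \left(-17\right)}{\left(- \frac{27}{4} + \frac{3}{-3}\right) + \left(-1 + 0\right)} = - \frac{136}{\left(- \frac{27}{4} + 3 \left(- \frac{1}{3}\right)\right) - 1} = - \frac{136}{\left(- \frac{27}{4} - 1\right) - 1} = - \frac{136}{- \frac{31}{4} - 1} = - \frac{136}{- \frac{35}{4}} = \left(-136\right) \left(- \frac{4}{35}\right) = \frac{544}{35}$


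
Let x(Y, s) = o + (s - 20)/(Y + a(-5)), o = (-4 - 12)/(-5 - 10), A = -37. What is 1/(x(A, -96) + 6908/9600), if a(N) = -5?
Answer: 16800/76409 ≈ 0.21987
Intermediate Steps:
o = 16/15 (o = -16/(-15) = -16*(-1/15) = 16/15 ≈ 1.0667)
x(Y, s) = 16/15 + (-20 + s)/(-5 + Y) (x(Y, s) = 16/15 + (s - 20)/(Y - 5) = 16/15 + (-20 + s)/(-5 + Y))
1/(x(A, -96) + 6908/9600) = 1/((-380 + 15*(-96) + 16*(-37))/(15*(-5 - 37)) + 6908/9600) = 1/((1/15)*(-380 - 1440 - 592)/(-42) + 6908*(1/9600)) = 1/((1/15)*(-1/42)*(-2412) + 1727/2400) = 1/(134/35 + 1727/2400) = 1/(76409/16800) = 16800/76409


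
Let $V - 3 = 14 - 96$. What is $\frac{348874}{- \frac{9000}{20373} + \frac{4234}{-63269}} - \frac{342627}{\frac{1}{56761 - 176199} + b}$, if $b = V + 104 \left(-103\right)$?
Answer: $- \frac{2355936399162695666335}{3435272808188453} \approx -6.8581 \cdot 10^{5}$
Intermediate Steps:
$V = -79$ ($V = 3 + \left(14 - 96\right) = 3 - 82 = -79$)
$b = -10791$ ($b = -79 + 104 \left(-103\right) = -79 - 10712 = -10791$)
$\frac{348874}{- \frac{9000}{20373} + \frac{4234}{-63269}} - \frac{342627}{\frac{1}{56761 - 176199} + b} = \frac{348874}{- \frac{9000}{20373} + \frac{4234}{-63269}} - \frac{342627}{\frac{1}{56761 - 176199} - 10791} = \frac{348874}{\left(-9000\right) \frac{1}{20373} + 4234 \left(- \frac{1}{63269}\right)} - \frac{342627}{\frac{1}{-119438} - 10791} = \frac{348874}{- \frac{3000}{6791} - \frac{4234}{63269}} - \frac{342627}{- \frac{1}{119438} - 10791} = \frac{348874}{- \frac{218560094}{429659779}} - \frac{342627}{- \frac{1288855459}{119438}} = 348874 \left(- \frac{429659779}{218560094}\right) - - \frac{40922683626}{1288855459} = - \frac{74948562869423}{109280047} + \frac{40922683626}{1288855459} = - \frac{2355936399162695666335}{3435272808188453}$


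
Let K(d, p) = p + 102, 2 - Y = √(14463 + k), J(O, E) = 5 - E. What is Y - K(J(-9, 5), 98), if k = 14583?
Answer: -198 - √29046 ≈ -368.43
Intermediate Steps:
Y = 2 - √29046 (Y = 2 - √(14463 + 14583) = 2 - √29046 ≈ -168.43)
K(d, p) = 102 + p
Y - K(J(-9, 5), 98) = (2 - √29046) - (102 + 98) = (2 - √29046) - 1*200 = (2 - √29046) - 200 = -198 - √29046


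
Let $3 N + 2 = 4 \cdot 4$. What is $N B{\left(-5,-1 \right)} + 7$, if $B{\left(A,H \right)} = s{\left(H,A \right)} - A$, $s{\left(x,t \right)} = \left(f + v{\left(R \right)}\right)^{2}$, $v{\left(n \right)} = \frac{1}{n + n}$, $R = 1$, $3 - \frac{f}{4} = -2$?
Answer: $\frac{3983}{2} \approx 1991.5$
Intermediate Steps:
$f = 20$ ($f = 12 - -8 = 12 + 8 = 20$)
$v{\left(n \right)} = \frac{1}{2 n}$
$s{\left(x,t \right)} = \frac{1681}{4}$ ($s{\left(x,t \right)} = \left(20 + \frac{1}{2 \cdot 1}\right)^{2} = \left(20 + \frac{1}{2} \cdot 1\right)^{2} = \left(20 + \frac{1}{2}\right)^{2} = \left(\frac{41}{2}\right)^{2} = \frac{1681}{4}$)
$B{\left(A,H \right)} = \frac{1681}{4} - A$
$N = \frac{14}{3}$ ($N = - \frac{2}{3} + \frac{4 \cdot 4}{3} = - \frac{2}{3} + \frac{1}{3} \cdot 16 = - \frac{2}{3} + \frac{16}{3} = \frac{14}{3} \approx 4.6667$)
$N B{\left(-5,-1 \right)} + 7 = \frac{14 \left(\frac{1681}{4} - -5\right)}{3} + 7 = \frac{14 \left(\frac{1681}{4} + 5\right)}{3} + 7 = \frac{14}{3} \cdot \frac{1701}{4} + 7 = \frac{3969}{2} + 7 = \frac{3983}{2}$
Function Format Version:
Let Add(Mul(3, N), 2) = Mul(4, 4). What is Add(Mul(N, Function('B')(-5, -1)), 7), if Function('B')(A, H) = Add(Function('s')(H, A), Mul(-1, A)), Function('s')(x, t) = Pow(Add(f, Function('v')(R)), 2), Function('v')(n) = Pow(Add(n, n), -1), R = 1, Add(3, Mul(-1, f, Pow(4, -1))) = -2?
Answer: Rational(3983, 2) ≈ 1991.5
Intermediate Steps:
f = 20 (f = Add(12, Mul(-4, -2)) = Add(12, 8) = 20)
Function('v')(n) = Mul(Rational(1, 2), Pow(n, -1)) (Function('v')(n) = Pow(Mul(2, n), -1) = Mul(Rational(1, 2), Pow(n, -1)))
Function('s')(x, t) = Rational(1681, 4) (Function('s')(x, t) = Pow(Add(20, Mul(Rational(1, 2), Pow(1, -1))), 2) = Pow(Add(20, Mul(Rational(1, 2), 1)), 2) = Pow(Add(20, Rational(1, 2)), 2) = Pow(Rational(41, 2), 2) = Rational(1681, 4))
Function('B')(A, H) = Add(Rational(1681, 4), Mul(-1, A))
N = Rational(14, 3) (N = Add(Rational(-2, 3), Mul(Rational(1, 3), Mul(4, 4))) = Add(Rational(-2, 3), Mul(Rational(1, 3), 16)) = Add(Rational(-2, 3), Rational(16, 3)) = Rational(14, 3) ≈ 4.6667)
Add(Mul(N, Function('B')(-5, -1)), 7) = Add(Mul(Rational(14, 3), Add(Rational(1681, 4), Mul(-1, -5))), 7) = Add(Mul(Rational(14, 3), Add(Rational(1681, 4), 5)), 7) = Add(Mul(Rational(14, 3), Rational(1701, 4)), 7) = Add(Rational(3969, 2), 7) = Rational(3983, 2)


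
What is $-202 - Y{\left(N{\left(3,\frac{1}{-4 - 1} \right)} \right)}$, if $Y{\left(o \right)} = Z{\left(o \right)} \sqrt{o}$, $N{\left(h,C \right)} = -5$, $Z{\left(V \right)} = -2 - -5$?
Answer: $-202 - 3 i \sqrt{5} \approx -202.0 - 6.7082 i$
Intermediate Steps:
$Z{\left(V \right)} = 3$ ($Z{\left(V \right)} = -2 + 5 = 3$)
$Y{\left(o \right)} = 3 \sqrt{o}$
$-202 - Y{\left(N{\left(3,\frac{1}{-4 - 1} \right)} \right)} = -202 - 3 \sqrt{-5} = -202 - 3 i \sqrt{5}$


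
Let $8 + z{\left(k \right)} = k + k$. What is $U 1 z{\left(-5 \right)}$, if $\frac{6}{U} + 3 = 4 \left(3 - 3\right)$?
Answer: $36$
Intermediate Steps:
$z{\left(k \right)} = -8 + 2 k$ ($z{\left(k \right)} = -8 + \left(k + k\right) = -8 + 2 k$)
$U = -2$ ($U = \frac{6}{-3 + 4 \left(3 - 3\right)} = \frac{6}{-3 + 4 \cdot 0} = \frac{6}{-3 + 0} = \frac{6}{-3} = 6 \left(- \frac{1}{3}\right) = -2$)
$U 1 z{\left(-5 \right)} = \left(-2\right) 1 \left(-8 + 2 \left(-5\right)\right) = - 2 \left(-8 - 10\right) = \left(-2\right) \left(-18\right) = 36$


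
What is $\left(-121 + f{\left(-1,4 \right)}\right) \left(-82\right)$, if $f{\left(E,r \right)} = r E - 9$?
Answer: $10988$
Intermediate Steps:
$f{\left(E,r \right)} = -9 + E r$ ($f{\left(E,r \right)} = E r - 9 = -9 + E r$)
$\left(-121 + f{\left(-1,4 \right)}\right) \left(-82\right) = \left(-121 - 13\right) \left(-82\right) = \left(-134\right) \left(-82\right) = 10988$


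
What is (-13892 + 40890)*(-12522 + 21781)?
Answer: 249974482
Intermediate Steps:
(-13892 + 40890)*(-12522 + 21781) = 26998*9259 = 249974482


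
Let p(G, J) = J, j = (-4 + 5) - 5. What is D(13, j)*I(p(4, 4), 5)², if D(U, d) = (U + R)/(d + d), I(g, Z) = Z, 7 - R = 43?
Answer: 575/8 ≈ 71.875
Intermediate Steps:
R = -36 (R = 7 - 1*43 = 7 - 43 = -36)
j = -4 (j = 1 - 5 = -4)
D(U, d) = (-36 + U)/(2*d) (D(U, d) = (U - 36)/(d + d) = (-36 + U)/((2*d)) = (-36 + U)*(1/(2*d)) = (-36 + U)/(2*d))
D(13, j)*I(p(4, 4), 5)² = ((½)*(-36 + 13)/(-4))*5² = ((½)*(-¼)*(-23))*25 = (23/8)*25 = 575/8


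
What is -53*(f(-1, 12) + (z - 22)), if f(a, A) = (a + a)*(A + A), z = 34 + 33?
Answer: 159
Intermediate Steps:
z = 67
f(a, A) = 4*A*a (f(a, A) = (2*a)*(2*A) = 4*A*a)
-53*(f(-1, 12) + (z - 22)) = -53*(4*12*(-1) + (67 - 22)) = -53*(-48 + 45) = -53*(-3) = 159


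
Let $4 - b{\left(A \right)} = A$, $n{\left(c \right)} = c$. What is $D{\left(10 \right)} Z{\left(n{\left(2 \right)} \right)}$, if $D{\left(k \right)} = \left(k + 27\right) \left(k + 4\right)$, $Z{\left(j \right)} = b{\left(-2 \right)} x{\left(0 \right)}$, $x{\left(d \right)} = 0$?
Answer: $0$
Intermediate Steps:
$b{\left(A \right)} = 4 - A$
$Z{\left(j \right)} = 0$ ($Z{\left(j \right)} = \left(4 - -2\right) 0 = \left(4 + 2\right) 0 = 6 \cdot 0 = 0$)
$D{\left(k \right)} = \left(4 + k\right) \left(27 + k\right)$ ($D{\left(k \right)} = \left(27 + k\right) \left(4 + k\right) = \left(4 + k\right) \left(27 + k\right)$)
$D{\left(10 \right)} Z{\left(n{\left(2 \right)} \right)} = \left(108 + 10^{2} + 31 \cdot 10\right) 0 = \left(108 + 100 + 310\right) 0 = 518 \cdot 0 = 0$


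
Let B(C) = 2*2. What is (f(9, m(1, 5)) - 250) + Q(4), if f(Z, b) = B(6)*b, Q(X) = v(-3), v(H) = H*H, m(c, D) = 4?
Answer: -225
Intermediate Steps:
B(C) = 4
v(H) = H**2
Q(X) = 9 (Q(X) = (-3)**2 = 9)
f(Z, b) = 4*b
(f(9, m(1, 5)) - 250) + Q(4) = (4*4 - 250) + 9 = (16 - 250) + 9 = -234 + 9 = -225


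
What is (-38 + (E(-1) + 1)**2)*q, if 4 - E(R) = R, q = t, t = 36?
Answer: -72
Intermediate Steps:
q = 36
E(R) = 4 - R
(-38 + (E(-1) + 1)**2)*q = (-38 + ((4 - 1*(-1)) + 1)**2)*36 = (-38 + ((4 + 1) + 1)**2)*36 = (-38 + (5 + 1)**2)*36 = (-38 + 6**2)*36 = (-38 + 36)*36 = -2*36 = -72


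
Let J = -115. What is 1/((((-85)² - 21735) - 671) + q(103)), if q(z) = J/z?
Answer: -103/1563758 ≈ -6.5867e-5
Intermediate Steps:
q(z) = -115/z
1/((((-85)² - 21735) - 671) + q(103)) = 1/((((-85)² - 21735) - 671) - 115/103) = 1/(((7225 - 21735) - 671) - 115*1/103) = 1/((-14510 - 671) - 115/103) = 1/(-15181 - 115/103) = 1/(-1563758/103) = -103/1563758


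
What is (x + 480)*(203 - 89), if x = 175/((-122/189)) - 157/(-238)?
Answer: 173410644/7259 ≈ 23889.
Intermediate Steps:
x = -1963174/7259 (x = 175/((-122*1/189)) - 157*(-1/238) = 175/(-122/189) + 157/238 = 175*(-189/122) + 157/238 = -33075/122 + 157/238 = -1963174/7259 ≈ -270.45)
(x + 480)*(203 - 89) = (-1963174/7259 + 480)*(203 - 89) = (1521146/7259)*114 = 173410644/7259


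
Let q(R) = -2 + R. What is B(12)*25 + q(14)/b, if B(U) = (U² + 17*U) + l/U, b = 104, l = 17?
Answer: 1362743/156 ≈ 8735.5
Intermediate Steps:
B(U) = U² + 17*U + 17/U (B(U) = (U² + 17*U) + 17/U = U² + 17*U + 17/U)
B(12)*25 + q(14)/b = ((17 + 12²*(17 + 12))/12)*25 + (-2 + 14)/104 = ((17 + 144*29)/12)*25 + 12*(1/104) = ((17 + 4176)/12)*25 + 3/26 = ((1/12)*4193)*25 + 3/26 = (4193/12)*25 + 3/26 = 104825/12 + 3/26 = 1362743/156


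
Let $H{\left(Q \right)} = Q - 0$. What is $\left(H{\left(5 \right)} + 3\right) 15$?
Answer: $120$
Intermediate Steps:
$H{\left(Q \right)} = Q$ ($H{\left(Q \right)} = Q + 0 = Q$)
$\left(H{\left(5 \right)} + 3\right) 15 = \left(5 + 3\right) 15 = 8 \cdot 15 = 120$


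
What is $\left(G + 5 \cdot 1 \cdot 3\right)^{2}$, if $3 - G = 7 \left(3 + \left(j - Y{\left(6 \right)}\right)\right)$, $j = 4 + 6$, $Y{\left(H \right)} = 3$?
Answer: $2704$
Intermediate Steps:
$j = 10$
$G = -67$ ($G = 3 - 7 \left(3 + \left(10 - 3\right)\right) = 3 - 7 \left(3 + 7\right) = 3 - 7 \cdot 10 = 3 - 70 = -67$)
$\left(G + 5 \cdot 1 \cdot 3\right)^{2} = \left(-67 + 5 \cdot 1 \cdot 3\right)^{2} = \left(-67 + 5 \cdot 3\right)^{2} = \left(-67 + 15\right)^{2} = \left(-52\right)^{2} = 2704$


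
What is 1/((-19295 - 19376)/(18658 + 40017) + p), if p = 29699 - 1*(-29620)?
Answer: 58675/3480503654 ≈ 1.6858e-5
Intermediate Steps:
p = 59319 (p = 29699 + 29620 = 59319)
1/((-19295 - 19376)/(18658 + 40017) + p) = 1/((-19295 - 19376)/(18658 + 40017) + 59319) = 1/(-38671/58675 + 59319) = 1/(3480503654/58675) = 58675/3480503654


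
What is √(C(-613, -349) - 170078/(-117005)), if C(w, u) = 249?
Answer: √3428752312615/117005 ≈ 15.826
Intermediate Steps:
√(C(-613, -349) - 170078/(-117005)) = √(249 - 170078/(-117005)) = √(249 - 170078*(-1/117005)) = √(249 + 170078/117005) = √(29304323/117005) = √3428752312615/117005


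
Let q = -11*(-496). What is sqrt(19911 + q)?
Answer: sqrt(25367) ≈ 159.27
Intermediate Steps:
q = 5456
sqrt(19911 + q) = sqrt(19911 + 5456) = sqrt(25367)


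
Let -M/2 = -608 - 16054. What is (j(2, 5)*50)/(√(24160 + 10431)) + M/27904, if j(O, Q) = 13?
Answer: 8331/6976 + 650*√34591/34591 ≈ 4.6891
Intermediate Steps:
M = 33324 (M = -2*(-608 - 16054) = -2*(-16662) = 33324)
(j(2, 5)*50)/(√(24160 + 10431)) + M/27904 = (13*50)/(√(24160 + 10431)) + 33324/27904 = 650/(√34591) + 33324*(1/27904) = 650*(√34591/34591) + 8331/6976 = 650*√34591/34591 + 8331/6976 = 8331/6976 + 650*√34591/34591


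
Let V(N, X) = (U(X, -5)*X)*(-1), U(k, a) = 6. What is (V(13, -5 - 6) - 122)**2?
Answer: 3136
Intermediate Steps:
V(N, X) = -6*X (V(N, X) = (6*X)*(-1) = -6*X)
(V(13, -5 - 6) - 122)**2 = (-6*(-5 - 6) - 122)**2 = (-6*(-11) - 122)**2 = (66 - 122)**2 = (-56)**2 = 3136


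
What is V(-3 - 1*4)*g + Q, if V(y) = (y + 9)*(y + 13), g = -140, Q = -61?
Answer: -1741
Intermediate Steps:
V(y) = (9 + y)*(13 + y)
V(-3 - 1*4)*g + Q = (117 + (-3 - 1*4)**2 + 22*(-3 - 1*4))*(-140) - 61 = (117 + (-3 - 4)**2 + 22*(-3 - 4))*(-140) - 61 = (117 + (-7)**2 + 22*(-7))*(-140) - 61 = (117 + 49 - 154)*(-140) - 61 = 12*(-140) - 61 = -1680 - 61 = -1741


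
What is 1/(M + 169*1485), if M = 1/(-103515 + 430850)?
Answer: 327335/82149628276 ≈ 3.9846e-6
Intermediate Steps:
M = 1/327335 ≈ 3.0550e-6
1/(M + 169*1485) = 1/(1/327335 + 169*1485) = 1/(1/327335 + 250965) = 1/(82149628276/327335) = 327335/82149628276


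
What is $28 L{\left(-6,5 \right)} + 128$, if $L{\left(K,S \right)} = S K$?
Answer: $-712$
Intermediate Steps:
$L{\left(K,S \right)} = K S$
$28 L{\left(-6,5 \right)} + 128 = 28 \left(\left(-6\right) 5\right) + 128 = 28 \left(-30\right) + 128 = -840 + 128 = -712$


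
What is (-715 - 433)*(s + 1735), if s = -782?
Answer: -1094044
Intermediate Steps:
(-715 - 433)*(s + 1735) = (-715 - 433)*(-782 + 1735) = -1148*953 = -1094044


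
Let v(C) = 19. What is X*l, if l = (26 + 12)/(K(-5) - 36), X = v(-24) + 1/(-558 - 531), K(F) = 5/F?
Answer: -786220/40293 ≈ -19.513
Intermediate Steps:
X = 20690/1089 (X = 19 + 1/(-558 - 531) = 19 + 1/(-1089) = 19 - 1/1089 = 20690/1089 ≈ 18.999)
l = -38/37 (l = (26 + 12)/(5/(-5) - 36) = 38/(5*(-⅕) - 36) = 38/(-1 - 36) = 38/(-37) = 38*(-1/37) = -38/37 ≈ -1.0270)
X*l = (20690/1089)*(-38/37) = -786220/40293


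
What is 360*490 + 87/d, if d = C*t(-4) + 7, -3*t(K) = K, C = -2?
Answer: 2293461/13 ≈ 1.7642e+5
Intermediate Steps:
t(K) = -K/3
d = 13/3 (d = -(-2)*(-4)/3 + 7 = -2*4/3 + 7 = -8/3 + 7 = 13/3 ≈ 4.3333)
360*490 + 87/d = 360*490 + 87/(13/3) = 176400 + 87*(3/13) = 176400 + 261/13 = 2293461/13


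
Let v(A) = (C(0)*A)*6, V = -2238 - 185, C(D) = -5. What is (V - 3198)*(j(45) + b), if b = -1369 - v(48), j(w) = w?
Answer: -652036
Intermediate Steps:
V = -2423
v(A) = -30*A (v(A) = -5*A*6 = -30*A)
b = 71 (b = -1369 - (-30)*48 = -1369 - 1*(-1440) = -1369 + 1440 = 71)
(V - 3198)*(j(45) + b) = (-2423 - 3198)*(45 + 71) = -5621*116 = -652036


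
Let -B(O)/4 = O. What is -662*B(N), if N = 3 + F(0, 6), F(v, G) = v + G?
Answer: 23832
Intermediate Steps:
F(v, G) = G + v
N = 9 (N = 3 + (6 + 0) = 3 + 6 = 9)
B(O) = -4*O
-662*B(N) = -(-2648)*9 = -662*(-36) = 23832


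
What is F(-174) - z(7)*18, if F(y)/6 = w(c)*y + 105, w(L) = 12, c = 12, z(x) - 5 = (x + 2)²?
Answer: -13446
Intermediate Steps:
z(x) = 5 + (2 + x)² (z(x) = 5 + (x + 2)² = 5 + (2 + x)²)
F(y) = 630 + 72*y (F(y) = 6*(12*y + 105) = 6*(105 + 12*y) = 630 + 72*y)
F(-174) - z(7)*18 = (630 + 72*(-174)) - (5 + (2 + 7)²)*18 = (630 - 12528) - (5 + 9²)*18 = -11898 - (5 + 81)*18 = -11898 - 86*18 = -11898 - 1*1548 = -11898 - 1548 = -13446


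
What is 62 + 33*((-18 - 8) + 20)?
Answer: -136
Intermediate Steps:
62 + 33*((-18 - 8) + 20) = 62 + 33*(-26 + 20) = 62 + 33*(-6) = 62 - 198 = -136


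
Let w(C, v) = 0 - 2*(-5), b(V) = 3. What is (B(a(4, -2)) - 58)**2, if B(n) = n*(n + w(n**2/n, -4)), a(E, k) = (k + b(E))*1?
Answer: 2209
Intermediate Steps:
a(E, k) = 3 + k (a(E, k) = (k + 3)*1 = (3 + k)*1 = 3 + k)
w(C, v) = 10 (w(C, v) = 0 + 10 = 10)
B(n) = n*(10 + n) (B(n) = n*(n + 10) = n*(10 + n))
(B(a(4, -2)) - 58)**2 = ((3 - 2)*(10 + (3 - 2)) - 58)**2 = (1*(10 + 1) - 58)**2 = (1*11 - 58)**2 = (11 - 58)**2 = (-47)**2 = 2209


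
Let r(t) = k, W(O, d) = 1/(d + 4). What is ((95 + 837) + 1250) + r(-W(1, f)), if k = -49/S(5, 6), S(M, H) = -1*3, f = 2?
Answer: 6595/3 ≈ 2198.3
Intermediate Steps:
S(M, H) = -3
W(O, d) = 1/(4 + d)
k = 49/3 (k = -49/(-3) = -49*(-1/3) = 49/3 ≈ 16.333)
r(t) = 49/3
((95 + 837) + 1250) + r(-W(1, f)) = ((95 + 837) + 1250) + 49/3 = (932 + 1250) + 49/3 = 2182 + 49/3 = 6595/3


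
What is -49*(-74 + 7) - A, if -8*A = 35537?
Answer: 61801/8 ≈ 7725.1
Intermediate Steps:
A = -35537/8 (A = -⅛*35537 = -35537/8 ≈ -4442.1)
-49*(-74 + 7) - A = -49*(-74 + 7) - 1*(-35537/8) = -49*(-67) + 35537/8 = 3283 + 35537/8 = 61801/8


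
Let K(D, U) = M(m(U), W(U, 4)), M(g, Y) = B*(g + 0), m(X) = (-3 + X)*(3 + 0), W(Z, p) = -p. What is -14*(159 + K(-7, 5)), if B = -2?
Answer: -2058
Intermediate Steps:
m(X) = -9 + 3*X (m(X) = (-3 + X)*3 = -9 + 3*X)
M(g, Y) = -2*g (M(g, Y) = -2*(g + 0) = -2*g)
K(D, U) = 18 - 6*U (K(D, U) = -2*(-9 + 3*U) = 18 - 6*U)
-14*(159 + K(-7, 5)) = -14*(159 + (18 - 6*5)) = -14*(159 + (18 - 30)) = -14*(159 - 12) = -14*147 = -2058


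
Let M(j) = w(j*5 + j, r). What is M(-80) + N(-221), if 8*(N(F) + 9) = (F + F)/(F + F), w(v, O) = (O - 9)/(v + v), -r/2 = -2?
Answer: -1703/192 ≈ -8.8698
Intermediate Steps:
r = 4 (r = -2*(-2) = 4)
w(v, O) = (-9 + O)/(2*v) (w(v, O) = (-9 + O)/((2*v)) = (-9 + O)*(1/(2*v)) = (-9 + O)/(2*v))
N(F) = -71/8 (N(F) = -9 + ((F + F)/(F + F))/8 = -9 + ((2*F)/((2*F)))/8 = -9 + ((2*F)*(1/(2*F)))/8 = -9 + (⅛)*1 = -9 + ⅛ = -71/8)
M(j) = -5/(12*j) (M(j) = (-9 + 4)/(2*(j*5 + j)) = (½)*(-5)/(5*j + j) = (½)*(-5)/(6*j) = (½)*(1/(6*j))*(-5) = -5/(12*j))
M(-80) + N(-221) = -5/12/(-80) - 71/8 = -5/12*(-1/80) - 71/8 = 1/192 - 71/8 = -1703/192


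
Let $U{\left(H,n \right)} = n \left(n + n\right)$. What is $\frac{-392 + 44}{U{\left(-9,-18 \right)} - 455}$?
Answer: $- \frac{348}{193} \approx -1.8031$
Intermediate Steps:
$U{\left(H,n \right)} = 2 n^{2}$ ($U{\left(H,n \right)} = n 2 n = 2 n^{2}$)
$\frac{-392 + 44}{U{\left(-9,-18 \right)} - 455} = \frac{-392 + 44}{2 \left(-18\right)^{2} - 455} = - \frac{348}{2 \cdot 324 - 455} = - \frac{348}{648 - 455} = - \frac{348}{193}$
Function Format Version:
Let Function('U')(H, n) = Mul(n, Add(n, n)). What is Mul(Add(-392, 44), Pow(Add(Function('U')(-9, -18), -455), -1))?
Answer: Rational(-348, 193) ≈ -1.8031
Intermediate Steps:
Function('U')(H, n) = Mul(2, Pow(n, 2)) (Function('U')(H, n) = Mul(n, Mul(2, n)) = Mul(2, Pow(n, 2)))
Mul(Add(-392, 44), Pow(Add(Function('U')(-9, -18), -455), -1)) = Mul(Add(-392, 44), Pow(Add(Mul(2, Pow(-18, 2)), -455), -1)) = Mul(-348, Pow(Add(Mul(2, 324), -455), -1)) = Mul(-348, Pow(Add(648, -455), -1)) = Mul(-348, Pow(193, -1)) = Mul(-348, Rational(1, 193)) = Rational(-348, 193)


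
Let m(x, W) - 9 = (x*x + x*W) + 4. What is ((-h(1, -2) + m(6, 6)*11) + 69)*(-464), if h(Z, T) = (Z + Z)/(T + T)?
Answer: -466088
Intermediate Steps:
h(Z, T) = Z/T (h(Z, T) = (2*Z)/((2*T)) = (2*Z)*(1/(2*T)) = Z/T)
m(x, W) = 13 + x² + W*x (m(x, W) = 9 + ((x*x + x*W) + 4) = 9 + ((x² + W*x) + 4) = 9 + (4 + x² + W*x) = 13 + x² + W*x)
((-h(1, -2) + m(6, 6)*11) + 69)*(-464) = ((-1/(-2) + (13 + 6² + 6*6)*11) + 69)*(-464) = ((-(-1)/2 + (13 + 36 + 36)*11) + 69)*(-464) = ((-1*(-½) + 85*11) + 69)*(-464) = ((½ + 935) + 69)*(-464) = (1871/2 + 69)*(-464) = (2009/2)*(-464) = -466088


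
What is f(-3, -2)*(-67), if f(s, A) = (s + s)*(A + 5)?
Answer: 1206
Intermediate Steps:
f(s, A) = 2*s*(5 + A) (f(s, A) = (2*s)*(5 + A) = 2*s*(5 + A))
f(-3, -2)*(-67) = (2*(-3)*(5 - 2))*(-67) = (2*(-3)*3)*(-67) = -18*(-67) = 1206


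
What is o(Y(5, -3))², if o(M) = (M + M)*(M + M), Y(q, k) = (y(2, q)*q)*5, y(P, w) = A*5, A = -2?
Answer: 62500000000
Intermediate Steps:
y(P, w) = -10 (y(P, w) = -2*5 = -10)
Y(q, k) = -50*q (Y(q, k) = -10*q*5 = -50*q)
o(M) = 4*M² (o(M) = (2*M)*(2*M) = 4*M²)
o(Y(5, -3))² = (4*(-50*5)²)² = (4*(-250)²)² = (4*62500)² = 250000² = 62500000000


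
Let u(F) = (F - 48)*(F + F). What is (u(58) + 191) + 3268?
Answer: 4619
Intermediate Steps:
u(F) = 2*F*(-48 + F) (u(F) = (-48 + F)*(2*F) = 2*F*(-48 + F))
(u(58) + 191) + 3268 = (2*58*(-48 + 58) + 191) + 3268 = (2*58*10 + 191) + 3268 = (1160 + 191) + 3268 = 1351 + 3268 = 4619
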